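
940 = 940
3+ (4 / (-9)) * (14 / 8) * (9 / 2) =-1 / 2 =-0.50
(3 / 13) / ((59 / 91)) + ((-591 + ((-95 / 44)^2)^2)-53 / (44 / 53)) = -139925692037 / 221137664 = -632.75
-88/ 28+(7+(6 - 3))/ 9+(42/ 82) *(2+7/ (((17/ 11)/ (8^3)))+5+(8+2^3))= 52586029/ 43911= 1197.56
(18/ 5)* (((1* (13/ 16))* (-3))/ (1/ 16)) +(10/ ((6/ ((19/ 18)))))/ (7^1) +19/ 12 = -523777/ 3780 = -138.57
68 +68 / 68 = 69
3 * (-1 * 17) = -51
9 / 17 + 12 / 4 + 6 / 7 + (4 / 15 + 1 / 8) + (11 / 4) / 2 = 21967 / 3570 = 6.15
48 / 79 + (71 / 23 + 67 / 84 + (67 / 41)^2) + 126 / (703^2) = 908236650003995 / 126798050634612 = 7.16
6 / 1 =6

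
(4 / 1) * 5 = 20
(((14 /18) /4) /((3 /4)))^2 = 49 /729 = 0.07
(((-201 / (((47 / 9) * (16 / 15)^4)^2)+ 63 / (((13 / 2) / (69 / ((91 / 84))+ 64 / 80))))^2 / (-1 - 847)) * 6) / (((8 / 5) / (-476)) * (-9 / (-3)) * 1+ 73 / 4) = -8839548671268841929122103510256885626333 / 59150745593649180901508581098499604480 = -149.44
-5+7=2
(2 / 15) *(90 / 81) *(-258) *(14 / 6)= -2408 / 27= -89.19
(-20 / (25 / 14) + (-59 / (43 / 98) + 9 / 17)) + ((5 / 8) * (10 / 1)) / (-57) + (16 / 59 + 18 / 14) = -49453171499 / 344169420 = -143.69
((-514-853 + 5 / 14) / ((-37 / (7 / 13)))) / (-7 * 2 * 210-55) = -19133 / 2881190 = -0.01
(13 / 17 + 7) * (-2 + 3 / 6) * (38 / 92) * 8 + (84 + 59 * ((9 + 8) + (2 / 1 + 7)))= 1579.51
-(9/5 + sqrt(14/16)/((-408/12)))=-9/5 + sqrt(14)/136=-1.77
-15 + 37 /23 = -308 /23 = -13.39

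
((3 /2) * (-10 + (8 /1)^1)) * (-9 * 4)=108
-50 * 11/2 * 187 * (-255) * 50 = 655668750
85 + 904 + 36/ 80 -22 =19349/ 20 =967.45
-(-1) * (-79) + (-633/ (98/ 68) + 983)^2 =295612.81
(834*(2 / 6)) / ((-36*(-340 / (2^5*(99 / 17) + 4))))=112451 / 26010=4.32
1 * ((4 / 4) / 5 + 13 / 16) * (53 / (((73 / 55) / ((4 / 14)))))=47223 / 4088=11.55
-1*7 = -7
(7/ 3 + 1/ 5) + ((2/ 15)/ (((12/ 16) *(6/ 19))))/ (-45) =15314/ 6075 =2.52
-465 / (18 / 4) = -310 / 3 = -103.33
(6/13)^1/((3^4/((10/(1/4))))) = 80/351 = 0.23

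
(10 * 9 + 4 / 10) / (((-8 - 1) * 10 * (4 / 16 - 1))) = 904 / 675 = 1.34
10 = 10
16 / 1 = 16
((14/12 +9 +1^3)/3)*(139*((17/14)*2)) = 158321/126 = 1256.52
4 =4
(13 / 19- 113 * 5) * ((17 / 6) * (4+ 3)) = -212653 / 19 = -11192.26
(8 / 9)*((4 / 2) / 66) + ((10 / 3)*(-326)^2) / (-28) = -26303254 / 2079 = -12651.88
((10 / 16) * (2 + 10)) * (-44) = -330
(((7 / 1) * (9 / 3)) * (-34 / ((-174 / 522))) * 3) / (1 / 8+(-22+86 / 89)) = -4575312 / 14887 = -307.34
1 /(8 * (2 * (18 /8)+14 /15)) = 15 /652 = 0.02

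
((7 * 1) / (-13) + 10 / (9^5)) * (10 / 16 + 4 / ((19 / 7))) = -131814947 / 116680824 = -1.13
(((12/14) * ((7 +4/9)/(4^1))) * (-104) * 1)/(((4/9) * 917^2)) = -2613/5886223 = -0.00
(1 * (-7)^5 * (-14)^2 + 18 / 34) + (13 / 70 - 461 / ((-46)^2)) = -4147427805377 / 1259020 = -3294171.50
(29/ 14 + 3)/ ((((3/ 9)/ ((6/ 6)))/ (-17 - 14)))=-6603/ 14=-471.64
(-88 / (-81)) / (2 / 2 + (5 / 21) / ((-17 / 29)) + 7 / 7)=10472 / 15363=0.68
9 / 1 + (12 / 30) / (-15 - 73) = 1979 / 220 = 9.00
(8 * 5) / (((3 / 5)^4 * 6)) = 12500 / 243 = 51.44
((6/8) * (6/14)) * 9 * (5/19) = 405/532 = 0.76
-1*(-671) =671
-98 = -98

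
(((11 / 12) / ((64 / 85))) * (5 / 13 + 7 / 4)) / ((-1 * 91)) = -34595 / 1211392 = -0.03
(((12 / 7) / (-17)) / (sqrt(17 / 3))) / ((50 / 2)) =-12 *sqrt(51) / 50575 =-0.00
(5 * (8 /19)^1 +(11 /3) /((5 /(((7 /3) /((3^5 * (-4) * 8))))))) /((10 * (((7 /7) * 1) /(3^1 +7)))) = 13995337 /6648480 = 2.11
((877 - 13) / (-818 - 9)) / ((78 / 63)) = -9072 / 10751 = -0.84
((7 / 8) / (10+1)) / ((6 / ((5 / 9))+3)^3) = 875 / 28908792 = 0.00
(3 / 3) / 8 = 1 / 8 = 0.12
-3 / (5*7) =-3 / 35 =-0.09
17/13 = 1.31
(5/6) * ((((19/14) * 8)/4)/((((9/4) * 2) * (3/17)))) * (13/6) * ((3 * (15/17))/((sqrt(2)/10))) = 30875 * sqrt(2)/378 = 115.51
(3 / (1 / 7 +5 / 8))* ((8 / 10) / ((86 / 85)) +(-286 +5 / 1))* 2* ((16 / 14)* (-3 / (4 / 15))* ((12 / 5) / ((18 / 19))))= 131864256 / 1849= 71316.53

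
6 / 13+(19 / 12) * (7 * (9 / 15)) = 1849 / 260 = 7.11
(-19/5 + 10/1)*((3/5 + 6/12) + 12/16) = 1147/100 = 11.47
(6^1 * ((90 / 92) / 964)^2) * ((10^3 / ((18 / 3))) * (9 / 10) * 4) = 455625 / 122899396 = 0.00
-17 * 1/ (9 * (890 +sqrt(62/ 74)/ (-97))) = -309838370/ 145988549613-97 * sqrt(1147)/ 145988549613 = -0.00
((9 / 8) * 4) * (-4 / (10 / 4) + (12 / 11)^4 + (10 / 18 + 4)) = 2880373 / 146410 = 19.67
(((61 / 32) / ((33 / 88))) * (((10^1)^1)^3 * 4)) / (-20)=-3050 / 3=-1016.67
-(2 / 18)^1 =-1 / 9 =-0.11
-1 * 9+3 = -6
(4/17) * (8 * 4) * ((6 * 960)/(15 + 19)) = 368640/289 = 1275.57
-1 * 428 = -428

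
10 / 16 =5 / 8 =0.62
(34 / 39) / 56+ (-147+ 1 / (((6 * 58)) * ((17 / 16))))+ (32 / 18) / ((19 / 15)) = -1489085245 / 10228764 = -145.58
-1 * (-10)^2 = -100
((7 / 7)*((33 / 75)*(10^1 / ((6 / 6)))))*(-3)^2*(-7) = -1386 / 5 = -277.20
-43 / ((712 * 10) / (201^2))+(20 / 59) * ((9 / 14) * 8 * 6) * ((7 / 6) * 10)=-51233337 / 420080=-121.96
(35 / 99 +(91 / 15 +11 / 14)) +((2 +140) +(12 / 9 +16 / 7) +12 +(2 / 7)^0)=1149167 / 6930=165.82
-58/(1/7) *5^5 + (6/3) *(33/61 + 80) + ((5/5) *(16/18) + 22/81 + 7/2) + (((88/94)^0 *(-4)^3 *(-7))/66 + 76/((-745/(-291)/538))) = -101439815793299/80982990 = -1252606.45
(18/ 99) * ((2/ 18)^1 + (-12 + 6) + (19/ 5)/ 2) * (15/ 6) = -359/ 198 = -1.81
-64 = -64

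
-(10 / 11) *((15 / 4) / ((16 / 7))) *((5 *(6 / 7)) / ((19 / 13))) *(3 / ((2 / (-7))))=307125 / 6688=45.92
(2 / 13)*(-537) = -1074 / 13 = -82.62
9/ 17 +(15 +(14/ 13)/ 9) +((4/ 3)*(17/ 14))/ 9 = 661160/ 41769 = 15.83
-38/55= -0.69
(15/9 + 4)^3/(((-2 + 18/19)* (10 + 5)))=-93347/8100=-11.52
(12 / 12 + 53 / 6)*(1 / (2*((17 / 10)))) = 295 / 102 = 2.89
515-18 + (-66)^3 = -286999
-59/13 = -4.54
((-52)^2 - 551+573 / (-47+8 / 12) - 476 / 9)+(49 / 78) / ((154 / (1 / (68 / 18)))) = 50793690335 / 24329448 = 2087.75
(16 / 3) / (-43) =-16 / 129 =-0.12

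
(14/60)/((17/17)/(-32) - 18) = -112/8655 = -0.01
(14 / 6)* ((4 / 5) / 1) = 28 / 15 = 1.87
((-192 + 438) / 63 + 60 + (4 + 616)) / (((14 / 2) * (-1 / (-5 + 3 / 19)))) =1321304 / 2793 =473.08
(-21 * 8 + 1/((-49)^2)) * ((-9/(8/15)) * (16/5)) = 21781818/2401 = 9071.98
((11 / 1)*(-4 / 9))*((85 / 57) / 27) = -3740 / 13851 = -0.27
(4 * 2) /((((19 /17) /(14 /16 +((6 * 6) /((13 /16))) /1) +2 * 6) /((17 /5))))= 2716022 /1200715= 2.26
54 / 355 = 0.15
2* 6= 12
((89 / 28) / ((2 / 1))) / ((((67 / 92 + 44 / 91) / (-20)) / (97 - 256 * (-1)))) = -18787366 / 2029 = -9259.42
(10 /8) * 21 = 105 /4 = 26.25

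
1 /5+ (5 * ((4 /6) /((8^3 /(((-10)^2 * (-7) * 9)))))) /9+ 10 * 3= 25.64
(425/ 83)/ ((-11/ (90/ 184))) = -19125/ 83996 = -0.23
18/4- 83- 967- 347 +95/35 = -19457/14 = -1389.79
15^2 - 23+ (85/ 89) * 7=18573/ 89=208.69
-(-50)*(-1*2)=-100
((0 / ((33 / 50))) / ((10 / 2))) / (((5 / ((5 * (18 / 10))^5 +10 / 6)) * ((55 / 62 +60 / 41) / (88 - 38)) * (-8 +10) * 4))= 0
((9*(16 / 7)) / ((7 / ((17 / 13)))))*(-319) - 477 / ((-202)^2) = -31864637097 / 25992148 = -1225.93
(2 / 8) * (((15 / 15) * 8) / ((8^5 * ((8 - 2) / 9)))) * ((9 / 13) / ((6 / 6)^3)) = 0.00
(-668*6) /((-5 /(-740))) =-593184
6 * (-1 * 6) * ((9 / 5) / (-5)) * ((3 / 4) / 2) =4.86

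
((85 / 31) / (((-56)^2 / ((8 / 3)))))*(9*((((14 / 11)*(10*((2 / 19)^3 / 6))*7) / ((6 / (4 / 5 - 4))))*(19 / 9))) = -1360 / 3323727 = -0.00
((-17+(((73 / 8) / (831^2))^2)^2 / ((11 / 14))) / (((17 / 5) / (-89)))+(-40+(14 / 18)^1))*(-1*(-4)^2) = -35340119079153667356905177215733 / 5443268615012031185188642176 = -6492.44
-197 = -197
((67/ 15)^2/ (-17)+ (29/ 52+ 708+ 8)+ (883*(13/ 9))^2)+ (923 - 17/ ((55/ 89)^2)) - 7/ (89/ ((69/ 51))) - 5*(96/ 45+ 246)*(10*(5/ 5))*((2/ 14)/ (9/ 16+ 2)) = 1801060997589772363/ 1106533488060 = 1627660.63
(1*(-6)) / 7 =-6 / 7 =-0.86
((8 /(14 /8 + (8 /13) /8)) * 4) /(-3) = -1664 /285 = -5.84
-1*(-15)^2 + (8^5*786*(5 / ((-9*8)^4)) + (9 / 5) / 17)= -40915892 / 185895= -220.10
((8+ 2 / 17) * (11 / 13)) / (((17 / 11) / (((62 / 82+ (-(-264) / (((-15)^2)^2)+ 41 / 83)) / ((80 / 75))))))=100307271031 / 19177606500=5.23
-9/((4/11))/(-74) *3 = 297/296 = 1.00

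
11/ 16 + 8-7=27/ 16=1.69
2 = 2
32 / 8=4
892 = 892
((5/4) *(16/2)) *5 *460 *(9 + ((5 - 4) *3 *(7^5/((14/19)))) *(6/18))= 524825500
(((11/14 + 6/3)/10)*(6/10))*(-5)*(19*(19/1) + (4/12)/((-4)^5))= -43250649/143360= -301.69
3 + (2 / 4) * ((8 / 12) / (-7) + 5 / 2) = 353 / 84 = 4.20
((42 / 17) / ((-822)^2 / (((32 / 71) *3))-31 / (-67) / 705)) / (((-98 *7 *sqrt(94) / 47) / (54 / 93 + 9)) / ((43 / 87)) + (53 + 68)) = 41666848610698080 *sqrt(94) / 37590283256515209865907761 + 1635662608250766480 / 37590283256515209865907761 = 0.00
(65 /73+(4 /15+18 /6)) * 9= 13656 /365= 37.41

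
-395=-395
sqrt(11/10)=sqrt(110)/10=1.05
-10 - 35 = -45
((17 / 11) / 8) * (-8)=-17 / 11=-1.55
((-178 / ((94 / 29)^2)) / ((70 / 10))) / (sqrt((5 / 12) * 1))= -74849 * sqrt(15) / 77315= -3.75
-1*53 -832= -885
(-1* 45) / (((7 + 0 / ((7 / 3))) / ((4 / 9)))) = -2.86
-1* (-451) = 451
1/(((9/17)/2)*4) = 17/18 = 0.94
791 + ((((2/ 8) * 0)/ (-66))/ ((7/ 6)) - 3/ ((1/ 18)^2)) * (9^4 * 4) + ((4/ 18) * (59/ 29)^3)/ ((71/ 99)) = -44170785754025/ 1731619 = -25508374.39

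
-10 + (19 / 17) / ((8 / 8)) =-151 / 17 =-8.88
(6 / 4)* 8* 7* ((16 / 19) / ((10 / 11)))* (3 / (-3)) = -7392 / 95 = -77.81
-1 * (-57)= 57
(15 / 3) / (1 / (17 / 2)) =85 / 2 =42.50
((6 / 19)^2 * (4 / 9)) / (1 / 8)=128 / 361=0.35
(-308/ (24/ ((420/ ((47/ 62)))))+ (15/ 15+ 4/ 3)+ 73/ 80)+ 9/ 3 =-7103.97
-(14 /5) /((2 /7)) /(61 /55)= -8.84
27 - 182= -155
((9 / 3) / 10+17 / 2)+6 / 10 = 47 / 5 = 9.40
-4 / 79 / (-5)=4 / 395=0.01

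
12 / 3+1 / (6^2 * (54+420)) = 68257 / 17064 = 4.00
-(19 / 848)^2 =-361 / 719104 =-0.00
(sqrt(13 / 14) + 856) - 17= sqrt(182) / 14 + 839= 839.96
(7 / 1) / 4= 7 / 4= 1.75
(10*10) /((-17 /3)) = -300 /17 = -17.65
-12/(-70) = 6/35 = 0.17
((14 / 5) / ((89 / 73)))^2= 1044484 / 198025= 5.27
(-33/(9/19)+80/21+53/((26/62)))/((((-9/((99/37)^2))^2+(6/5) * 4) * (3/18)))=195961586040/3442794719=56.92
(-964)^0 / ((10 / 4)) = 2 / 5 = 0.40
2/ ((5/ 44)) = 88/ 5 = 17.60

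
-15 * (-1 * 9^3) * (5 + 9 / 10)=129033 / 2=64516.50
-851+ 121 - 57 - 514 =-1301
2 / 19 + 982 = 982.11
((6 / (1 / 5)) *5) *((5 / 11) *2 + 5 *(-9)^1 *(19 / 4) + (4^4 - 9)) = 112725 / 22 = 5123.86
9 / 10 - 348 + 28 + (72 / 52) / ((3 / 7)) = -41063 / 130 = -315.87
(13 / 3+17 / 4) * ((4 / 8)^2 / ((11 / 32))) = 206 / 33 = 6.24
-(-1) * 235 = 235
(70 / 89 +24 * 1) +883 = 907.79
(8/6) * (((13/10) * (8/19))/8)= 26/285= 0.09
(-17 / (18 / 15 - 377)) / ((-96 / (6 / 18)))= -85 / 541152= -0.00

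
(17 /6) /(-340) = -1 /120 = -0.01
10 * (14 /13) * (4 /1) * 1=560 /13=43.08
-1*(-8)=8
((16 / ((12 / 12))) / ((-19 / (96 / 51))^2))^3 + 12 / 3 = 4546690841724260 / 1135573198803289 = 4.00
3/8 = 0.38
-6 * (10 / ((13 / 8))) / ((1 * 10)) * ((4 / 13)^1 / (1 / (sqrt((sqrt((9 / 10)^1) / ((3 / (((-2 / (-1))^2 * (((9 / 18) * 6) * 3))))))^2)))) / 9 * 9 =-3456 * sqrt(10) / 845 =-12.93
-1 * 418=-418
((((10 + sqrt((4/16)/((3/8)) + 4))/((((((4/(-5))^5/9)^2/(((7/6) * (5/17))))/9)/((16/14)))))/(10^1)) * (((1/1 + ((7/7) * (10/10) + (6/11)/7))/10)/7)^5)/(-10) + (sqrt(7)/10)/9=-4746093750/773379662553883 - 158203125 * sqrt(42)/773379662553883 + sqrt(7)/90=0.03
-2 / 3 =-0.67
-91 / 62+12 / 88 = -454 / 341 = -1.33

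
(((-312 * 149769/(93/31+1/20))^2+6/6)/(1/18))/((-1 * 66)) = -2620199106207831963/40931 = -64015027881259.48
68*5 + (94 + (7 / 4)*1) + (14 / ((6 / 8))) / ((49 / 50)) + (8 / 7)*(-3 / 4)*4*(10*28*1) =-42437 / 84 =-505.20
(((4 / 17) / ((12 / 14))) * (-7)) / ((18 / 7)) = -343 / 459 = -0.75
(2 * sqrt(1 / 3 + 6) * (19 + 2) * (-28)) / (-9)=392 * sqrt(57) / 9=328.84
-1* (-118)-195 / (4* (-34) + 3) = 15889 / 133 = 119.47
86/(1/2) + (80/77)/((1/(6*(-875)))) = -58108/11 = -5282.55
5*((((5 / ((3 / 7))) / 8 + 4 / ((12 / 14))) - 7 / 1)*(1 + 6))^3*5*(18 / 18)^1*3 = -8823675 / 512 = -17233.74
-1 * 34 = -34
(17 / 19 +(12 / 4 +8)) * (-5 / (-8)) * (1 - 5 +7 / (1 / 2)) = 2825 / 38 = 74.34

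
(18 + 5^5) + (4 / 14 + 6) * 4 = 22177 / 7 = 3168.14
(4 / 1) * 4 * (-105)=-1680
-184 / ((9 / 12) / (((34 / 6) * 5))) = -62560 / 9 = -6951.11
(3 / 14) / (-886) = -3 / 12404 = -0.00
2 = 2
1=1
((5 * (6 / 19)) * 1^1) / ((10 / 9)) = 27 / 19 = 1.42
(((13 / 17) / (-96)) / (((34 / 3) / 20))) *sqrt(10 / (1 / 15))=-325 *sqrt(6) / 4624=-0.17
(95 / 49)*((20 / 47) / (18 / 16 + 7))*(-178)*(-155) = 83873600 / 29939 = 2801.48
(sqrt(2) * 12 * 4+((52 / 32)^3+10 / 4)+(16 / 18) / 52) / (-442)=-24 * sqrt(2) / 221-407833 / 26477568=-0.17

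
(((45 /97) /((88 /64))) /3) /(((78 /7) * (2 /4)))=280 /13871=0.02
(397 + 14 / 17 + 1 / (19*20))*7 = 17989699 / 6460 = 2784.78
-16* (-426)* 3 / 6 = 3408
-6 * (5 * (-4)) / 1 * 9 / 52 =20.77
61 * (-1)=-61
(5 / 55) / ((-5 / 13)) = -13 / 55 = -0.24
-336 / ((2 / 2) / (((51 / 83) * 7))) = -119952 / 83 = -1445.20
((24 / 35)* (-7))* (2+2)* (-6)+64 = 896 / 5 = 179.20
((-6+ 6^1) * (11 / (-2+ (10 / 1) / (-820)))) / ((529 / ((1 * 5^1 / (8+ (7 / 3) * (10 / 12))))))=0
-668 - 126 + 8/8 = -793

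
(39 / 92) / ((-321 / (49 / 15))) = -637 / 147660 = -0.00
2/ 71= 0.03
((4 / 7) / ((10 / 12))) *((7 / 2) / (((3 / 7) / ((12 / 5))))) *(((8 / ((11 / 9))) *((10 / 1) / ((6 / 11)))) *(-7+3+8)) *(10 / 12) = 5376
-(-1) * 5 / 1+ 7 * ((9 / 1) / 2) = 73 / 2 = 36.50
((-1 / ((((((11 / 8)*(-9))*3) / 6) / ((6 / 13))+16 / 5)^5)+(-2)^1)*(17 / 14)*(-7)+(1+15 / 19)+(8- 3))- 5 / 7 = 35639070407398913117 / 1544480980842551269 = 23.08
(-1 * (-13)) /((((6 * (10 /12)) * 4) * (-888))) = -0.00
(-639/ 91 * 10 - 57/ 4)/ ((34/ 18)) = -276723/ 6188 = -44.72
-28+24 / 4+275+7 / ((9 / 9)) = 260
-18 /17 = -1.06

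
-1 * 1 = -1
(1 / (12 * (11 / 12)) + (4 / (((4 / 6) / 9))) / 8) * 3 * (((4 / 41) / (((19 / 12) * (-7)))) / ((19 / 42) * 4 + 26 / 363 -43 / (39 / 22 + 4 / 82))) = 293758542 / 35328306697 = 0.01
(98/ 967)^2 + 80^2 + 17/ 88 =526658866465/ 82287832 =6400.20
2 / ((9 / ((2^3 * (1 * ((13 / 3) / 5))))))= 208 / 135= 1.54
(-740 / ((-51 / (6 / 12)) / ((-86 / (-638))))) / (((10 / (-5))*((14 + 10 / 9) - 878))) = 23865 / 42115018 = 0.00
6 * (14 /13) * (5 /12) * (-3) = -105 /13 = -8.08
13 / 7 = 1.86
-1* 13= -13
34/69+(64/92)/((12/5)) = 18/23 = 0.78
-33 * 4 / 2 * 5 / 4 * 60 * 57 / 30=-9405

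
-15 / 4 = -3.75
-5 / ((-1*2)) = 2.50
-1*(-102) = 102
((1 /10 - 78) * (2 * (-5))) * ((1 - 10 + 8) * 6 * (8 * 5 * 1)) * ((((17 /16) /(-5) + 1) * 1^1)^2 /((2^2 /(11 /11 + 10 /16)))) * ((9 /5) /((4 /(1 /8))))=-1085239701 /409600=-2649.51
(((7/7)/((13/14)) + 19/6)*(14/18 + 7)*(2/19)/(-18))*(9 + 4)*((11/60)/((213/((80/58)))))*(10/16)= -637175/342230508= -0.00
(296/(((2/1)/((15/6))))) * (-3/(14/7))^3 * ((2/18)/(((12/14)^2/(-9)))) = 27195/16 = 1699.69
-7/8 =-0.88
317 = 317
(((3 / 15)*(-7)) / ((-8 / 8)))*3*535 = 2247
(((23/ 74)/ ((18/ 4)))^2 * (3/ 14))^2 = 279841/ 267787620324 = 0.00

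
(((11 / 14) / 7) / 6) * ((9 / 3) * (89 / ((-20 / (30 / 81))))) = -979 / 10584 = -0.09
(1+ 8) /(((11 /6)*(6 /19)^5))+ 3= 1566.19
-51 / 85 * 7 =-21 / 5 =-4.20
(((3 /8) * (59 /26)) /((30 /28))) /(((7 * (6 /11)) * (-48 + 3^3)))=-649 /65520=-0.01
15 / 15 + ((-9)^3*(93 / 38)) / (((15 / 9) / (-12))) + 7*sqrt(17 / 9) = 7*sqrt(17) / 3 + 1220441 / 95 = 12856.37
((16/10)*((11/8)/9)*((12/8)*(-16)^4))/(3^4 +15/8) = 2883584/9945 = 289.95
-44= -44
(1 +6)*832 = 5824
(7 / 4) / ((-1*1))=-7 / 4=-1.75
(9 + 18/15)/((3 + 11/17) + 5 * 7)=289/1095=0.26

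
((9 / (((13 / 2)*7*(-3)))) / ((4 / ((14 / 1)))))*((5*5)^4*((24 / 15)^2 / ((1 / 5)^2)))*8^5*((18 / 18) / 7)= -2457600000000 / 91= -27006593406.59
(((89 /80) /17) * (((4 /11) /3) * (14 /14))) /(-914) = -89 /10255080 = -0.00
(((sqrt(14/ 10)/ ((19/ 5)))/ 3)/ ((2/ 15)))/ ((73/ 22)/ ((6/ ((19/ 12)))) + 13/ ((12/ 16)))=3960* sqrt(35)/ 548017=0.04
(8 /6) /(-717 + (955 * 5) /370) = -0.00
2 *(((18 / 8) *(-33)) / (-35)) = 297 / 70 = 4.24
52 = 52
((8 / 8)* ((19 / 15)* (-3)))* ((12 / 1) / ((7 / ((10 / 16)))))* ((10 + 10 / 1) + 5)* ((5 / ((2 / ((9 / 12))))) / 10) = -4275 / 224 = -19.08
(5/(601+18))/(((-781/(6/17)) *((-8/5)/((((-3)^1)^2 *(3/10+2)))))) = 3105/65747704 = 0.00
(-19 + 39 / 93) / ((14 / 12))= -3456 / 217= -15.93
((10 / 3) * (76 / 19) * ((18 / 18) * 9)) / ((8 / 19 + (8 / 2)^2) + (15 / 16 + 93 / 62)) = 12160 / 1911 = 6.36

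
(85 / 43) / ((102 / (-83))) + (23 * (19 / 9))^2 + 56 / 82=673092337 / 285606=2356.72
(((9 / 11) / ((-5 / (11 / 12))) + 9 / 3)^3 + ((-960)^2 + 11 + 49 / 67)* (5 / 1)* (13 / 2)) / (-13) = -16054488767931 / 6968000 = -2304031.11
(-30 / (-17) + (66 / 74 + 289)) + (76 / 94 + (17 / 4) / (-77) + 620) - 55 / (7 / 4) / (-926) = 549526095853 / 602257436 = 912.44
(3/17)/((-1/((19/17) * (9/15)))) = -171/1445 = -0.12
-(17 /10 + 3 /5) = -23 /10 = -2.30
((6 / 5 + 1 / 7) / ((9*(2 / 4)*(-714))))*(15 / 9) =-47 / 67473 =-0.00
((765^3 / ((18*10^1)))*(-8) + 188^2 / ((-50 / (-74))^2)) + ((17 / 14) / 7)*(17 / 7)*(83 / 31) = -263435650255649 / 13291250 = -19820231.37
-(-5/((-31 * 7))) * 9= -45/217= -0.21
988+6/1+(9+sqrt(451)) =sqrt(451)+1003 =1024.24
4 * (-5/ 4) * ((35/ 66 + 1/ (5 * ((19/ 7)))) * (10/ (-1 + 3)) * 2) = -18935/ 627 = -30.20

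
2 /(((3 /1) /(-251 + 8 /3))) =-1490 /9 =-165.56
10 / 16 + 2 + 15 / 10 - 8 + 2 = -15 / 8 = -1.88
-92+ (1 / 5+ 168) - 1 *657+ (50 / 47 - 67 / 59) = -8053787 / 13865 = -580.87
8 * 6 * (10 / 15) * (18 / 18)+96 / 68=568 / 17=33.41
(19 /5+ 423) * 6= 12804 /5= 2560.80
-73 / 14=-5.21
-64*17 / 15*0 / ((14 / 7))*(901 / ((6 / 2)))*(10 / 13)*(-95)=0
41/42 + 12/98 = 323/294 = 1.10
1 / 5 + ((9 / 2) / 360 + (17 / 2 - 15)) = -503 / 80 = -6.29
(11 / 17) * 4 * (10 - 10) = 0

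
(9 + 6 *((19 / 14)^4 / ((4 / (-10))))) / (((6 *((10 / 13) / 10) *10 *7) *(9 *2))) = -6972641 / 96808320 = -0.07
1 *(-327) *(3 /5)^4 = -26487 /625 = -42.38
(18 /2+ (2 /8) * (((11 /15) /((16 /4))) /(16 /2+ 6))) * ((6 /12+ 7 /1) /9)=30251 /4032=7.50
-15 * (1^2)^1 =-15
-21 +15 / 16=-321 / 16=-20.06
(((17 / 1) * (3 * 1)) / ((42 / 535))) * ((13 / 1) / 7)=118235 / 98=1206.48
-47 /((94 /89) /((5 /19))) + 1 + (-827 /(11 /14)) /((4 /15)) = -827171 /209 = -3957.76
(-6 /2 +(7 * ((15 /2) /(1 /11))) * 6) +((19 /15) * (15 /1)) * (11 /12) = 41753 /12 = 3479.42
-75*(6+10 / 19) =-9300 / 19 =-489.47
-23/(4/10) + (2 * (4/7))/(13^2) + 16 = -98173/2366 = -41.49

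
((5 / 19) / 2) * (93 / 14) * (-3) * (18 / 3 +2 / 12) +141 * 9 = 1333011 / 1064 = 1252.83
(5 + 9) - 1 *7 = 7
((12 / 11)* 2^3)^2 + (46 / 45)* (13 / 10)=2109779 / 27225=77.49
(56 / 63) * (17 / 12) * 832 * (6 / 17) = 3328 / 9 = 369.78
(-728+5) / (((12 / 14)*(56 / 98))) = -11809 / 8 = -1476.12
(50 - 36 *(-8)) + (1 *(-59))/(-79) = 26761/79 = 338.75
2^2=4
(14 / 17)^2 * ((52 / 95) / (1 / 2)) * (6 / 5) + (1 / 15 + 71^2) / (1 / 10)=20760739712 / 411825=50411.56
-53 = -53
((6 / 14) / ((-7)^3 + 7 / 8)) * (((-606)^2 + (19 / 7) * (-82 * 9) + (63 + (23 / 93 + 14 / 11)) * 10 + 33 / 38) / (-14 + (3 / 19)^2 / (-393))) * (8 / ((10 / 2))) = 7929933416806304 / 151392291255205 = 52.38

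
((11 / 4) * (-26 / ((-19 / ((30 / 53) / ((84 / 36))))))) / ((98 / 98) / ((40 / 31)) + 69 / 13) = 3346200 / 22295987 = 0.15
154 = 154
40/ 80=1/ 2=0.50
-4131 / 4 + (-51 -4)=-4351 / 4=-1087.75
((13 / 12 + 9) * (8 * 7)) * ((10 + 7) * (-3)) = -28798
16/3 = 5.33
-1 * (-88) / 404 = 22 / 101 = 0.22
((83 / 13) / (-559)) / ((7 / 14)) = -166 / 7267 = -0.02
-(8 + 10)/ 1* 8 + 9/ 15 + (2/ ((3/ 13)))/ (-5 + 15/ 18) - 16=-161.48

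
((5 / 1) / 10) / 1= 1 / 2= 0.50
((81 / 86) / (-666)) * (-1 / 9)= 1 / 6364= 0.00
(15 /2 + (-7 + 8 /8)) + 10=23 /2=11.50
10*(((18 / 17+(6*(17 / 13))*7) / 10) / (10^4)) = 3093 / 552500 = 0.01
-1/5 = -0.20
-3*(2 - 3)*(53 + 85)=414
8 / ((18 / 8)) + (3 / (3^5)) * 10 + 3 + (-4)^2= 1837 / 81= 22.68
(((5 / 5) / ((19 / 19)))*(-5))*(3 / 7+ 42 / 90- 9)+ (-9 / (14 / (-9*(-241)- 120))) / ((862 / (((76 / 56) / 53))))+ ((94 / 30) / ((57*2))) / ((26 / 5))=805983374269 / 19905755688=40.49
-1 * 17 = -17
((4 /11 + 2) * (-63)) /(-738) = 91 /451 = 0.20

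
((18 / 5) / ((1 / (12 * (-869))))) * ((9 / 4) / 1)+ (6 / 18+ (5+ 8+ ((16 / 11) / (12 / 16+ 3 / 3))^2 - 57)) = -7515876913 / 88935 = -84509.78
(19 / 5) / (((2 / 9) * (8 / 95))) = 3249 / 16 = 203.06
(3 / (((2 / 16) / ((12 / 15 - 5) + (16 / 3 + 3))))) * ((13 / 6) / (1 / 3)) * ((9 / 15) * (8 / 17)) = 77376 / 425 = 182.06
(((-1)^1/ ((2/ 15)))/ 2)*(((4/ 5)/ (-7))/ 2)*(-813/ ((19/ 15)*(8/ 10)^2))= -214.90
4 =4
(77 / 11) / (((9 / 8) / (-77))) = -4312 / 9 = -479.11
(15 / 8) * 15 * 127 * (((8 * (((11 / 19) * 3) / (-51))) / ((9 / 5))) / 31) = -174625 / 10013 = -17.44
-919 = -919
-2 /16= -1 /8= -0.12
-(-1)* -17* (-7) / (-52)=-119 / 52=-2.29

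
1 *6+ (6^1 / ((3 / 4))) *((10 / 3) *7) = 578 / 3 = 192.67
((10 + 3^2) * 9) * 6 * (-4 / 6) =-684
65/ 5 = 13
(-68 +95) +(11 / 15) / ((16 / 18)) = 1113 / 40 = 27.82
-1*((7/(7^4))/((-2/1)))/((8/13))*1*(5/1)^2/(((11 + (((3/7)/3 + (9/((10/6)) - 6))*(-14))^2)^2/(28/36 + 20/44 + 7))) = 165546875/916785212112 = 0.00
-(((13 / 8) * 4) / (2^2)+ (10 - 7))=-37 / 8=-4.62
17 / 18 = 0.94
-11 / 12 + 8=85 / 12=7.08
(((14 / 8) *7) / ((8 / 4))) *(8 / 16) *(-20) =-245 / 4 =-61.25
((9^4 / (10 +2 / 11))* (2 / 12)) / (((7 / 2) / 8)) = 24057 / 98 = 245.48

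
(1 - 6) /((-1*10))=1 /2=0.50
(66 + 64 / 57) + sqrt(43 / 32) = sqrt(86) / 8 + 3826 / 57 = 68.28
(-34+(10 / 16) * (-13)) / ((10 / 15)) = -1011 / 16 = -63.19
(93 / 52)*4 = 93 / 13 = 7.15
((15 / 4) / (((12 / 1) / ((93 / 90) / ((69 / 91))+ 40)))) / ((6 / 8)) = 17.23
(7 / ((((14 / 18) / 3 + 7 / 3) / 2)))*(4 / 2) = 54 / 5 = 10.80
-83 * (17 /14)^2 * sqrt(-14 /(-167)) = -23987 * sqrt(2338) /32732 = -35.43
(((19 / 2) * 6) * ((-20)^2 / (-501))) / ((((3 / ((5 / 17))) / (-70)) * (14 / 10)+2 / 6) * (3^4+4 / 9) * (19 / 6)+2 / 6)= -307800000 / 227857973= -1.35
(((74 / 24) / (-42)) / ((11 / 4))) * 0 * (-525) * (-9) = 0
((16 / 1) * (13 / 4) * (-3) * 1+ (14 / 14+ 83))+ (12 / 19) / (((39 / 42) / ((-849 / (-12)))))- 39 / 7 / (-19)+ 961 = 1620790 / 1729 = 937.41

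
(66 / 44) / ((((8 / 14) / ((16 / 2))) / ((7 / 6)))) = 49 / 2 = 24.50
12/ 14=6/ 7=0.86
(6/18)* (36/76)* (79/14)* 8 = 948/133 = 7.13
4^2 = 16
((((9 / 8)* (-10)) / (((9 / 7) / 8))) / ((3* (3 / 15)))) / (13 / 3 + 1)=-21.88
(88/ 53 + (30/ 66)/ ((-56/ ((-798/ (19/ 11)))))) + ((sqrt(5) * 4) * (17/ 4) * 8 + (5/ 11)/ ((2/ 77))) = 4857/ 212 + 136 * sqrt(5) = 327.02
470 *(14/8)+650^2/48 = 9624.58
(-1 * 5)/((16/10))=-25/8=-3.12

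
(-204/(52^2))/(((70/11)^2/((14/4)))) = -6171/946400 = -0.01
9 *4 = 36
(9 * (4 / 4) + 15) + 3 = 27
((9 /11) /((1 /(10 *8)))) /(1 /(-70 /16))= -3150 /11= -286.36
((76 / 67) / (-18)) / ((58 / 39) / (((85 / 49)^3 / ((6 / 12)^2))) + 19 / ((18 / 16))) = -606755500 / 163296250021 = -0.00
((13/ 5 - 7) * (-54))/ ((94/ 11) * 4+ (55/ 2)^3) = 104544/ 9165665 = 0.01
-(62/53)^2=-3844/2809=-1.37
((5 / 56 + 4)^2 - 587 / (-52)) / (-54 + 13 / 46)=-26264643 / 50368864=-0.52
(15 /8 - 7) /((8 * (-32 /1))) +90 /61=186821 /124928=1.50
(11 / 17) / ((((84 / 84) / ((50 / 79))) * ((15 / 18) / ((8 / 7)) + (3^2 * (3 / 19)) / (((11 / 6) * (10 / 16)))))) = 27588000 / 132665569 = 0.21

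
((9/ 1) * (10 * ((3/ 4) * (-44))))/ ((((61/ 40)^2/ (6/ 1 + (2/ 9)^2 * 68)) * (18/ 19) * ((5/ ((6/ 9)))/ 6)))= -1013900800/ 100467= -10091.88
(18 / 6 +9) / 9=4 / 3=1.33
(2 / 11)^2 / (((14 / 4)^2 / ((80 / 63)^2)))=102400 / 23532201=0.00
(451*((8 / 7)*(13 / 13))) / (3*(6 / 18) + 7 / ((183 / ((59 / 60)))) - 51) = -39615840 / 3840109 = -10.32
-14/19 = -0.74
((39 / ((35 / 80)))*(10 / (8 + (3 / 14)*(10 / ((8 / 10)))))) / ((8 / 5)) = 1200 / 23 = 52.17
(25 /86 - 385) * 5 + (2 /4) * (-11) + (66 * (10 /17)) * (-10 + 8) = -1466893 /731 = -2006.69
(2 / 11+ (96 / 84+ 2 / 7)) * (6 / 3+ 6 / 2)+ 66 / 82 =27961 / 3157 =8.86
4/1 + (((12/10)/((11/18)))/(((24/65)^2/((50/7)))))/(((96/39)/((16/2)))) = 833731/2464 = 338.36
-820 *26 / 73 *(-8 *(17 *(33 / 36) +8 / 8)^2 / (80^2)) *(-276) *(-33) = 5340155249 / 5840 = 914410.15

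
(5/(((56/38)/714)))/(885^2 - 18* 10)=323/104406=0.00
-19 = -19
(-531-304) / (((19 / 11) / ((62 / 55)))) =-10354 / 19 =-544.95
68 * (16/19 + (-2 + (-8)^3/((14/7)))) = -332248/19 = -17486.74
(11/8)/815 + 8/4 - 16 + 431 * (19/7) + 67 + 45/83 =4634389791/3788120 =1223.40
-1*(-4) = 4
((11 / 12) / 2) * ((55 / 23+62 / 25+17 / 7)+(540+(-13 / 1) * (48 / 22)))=3829317 / 16100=237.85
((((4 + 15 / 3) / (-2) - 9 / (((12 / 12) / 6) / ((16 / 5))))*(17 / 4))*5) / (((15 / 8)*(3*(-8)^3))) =3349 / 2560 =1.31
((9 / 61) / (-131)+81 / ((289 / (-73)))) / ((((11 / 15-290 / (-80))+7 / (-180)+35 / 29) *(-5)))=0.74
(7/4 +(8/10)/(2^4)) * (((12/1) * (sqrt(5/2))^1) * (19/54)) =12.02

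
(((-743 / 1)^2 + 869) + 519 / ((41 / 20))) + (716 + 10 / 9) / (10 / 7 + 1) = 3471895052 / 6273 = 553466.45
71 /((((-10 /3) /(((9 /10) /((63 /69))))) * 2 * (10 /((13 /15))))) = -63687 /70000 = -0.91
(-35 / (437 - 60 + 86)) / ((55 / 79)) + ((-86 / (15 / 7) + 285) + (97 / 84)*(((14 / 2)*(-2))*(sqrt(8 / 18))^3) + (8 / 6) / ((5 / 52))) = 523575806 / 2062665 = 253.83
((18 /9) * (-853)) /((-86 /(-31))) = -614.95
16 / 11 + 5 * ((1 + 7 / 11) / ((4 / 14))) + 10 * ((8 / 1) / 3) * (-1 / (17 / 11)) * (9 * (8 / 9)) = -60559 / 561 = -107.95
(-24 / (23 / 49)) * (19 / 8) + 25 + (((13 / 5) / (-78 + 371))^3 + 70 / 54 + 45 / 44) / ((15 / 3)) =-41225608485236047 / 429563285167500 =-95.97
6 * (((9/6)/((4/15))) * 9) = 1215/4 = 303.75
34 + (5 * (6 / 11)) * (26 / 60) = 387 / 11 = 35.18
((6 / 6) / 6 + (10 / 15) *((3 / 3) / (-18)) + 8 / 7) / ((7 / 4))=962 / 1323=0.73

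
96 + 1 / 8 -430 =-2671 / 8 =-333.88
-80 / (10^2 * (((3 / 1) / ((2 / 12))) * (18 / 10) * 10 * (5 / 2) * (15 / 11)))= -22 / 30375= -0.00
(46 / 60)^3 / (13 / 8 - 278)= -12167 / 7462125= -0.00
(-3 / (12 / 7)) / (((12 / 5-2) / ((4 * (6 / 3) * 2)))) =-70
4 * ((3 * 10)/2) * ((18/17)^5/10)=11337408/1419857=7.98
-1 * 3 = -3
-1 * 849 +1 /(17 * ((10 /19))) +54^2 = 351409 /170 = 2067.11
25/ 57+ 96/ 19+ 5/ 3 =136/ 19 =7.16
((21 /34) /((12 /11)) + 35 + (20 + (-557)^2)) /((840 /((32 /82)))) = 42201421 /292740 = 144.16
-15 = -15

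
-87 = -87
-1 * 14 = -14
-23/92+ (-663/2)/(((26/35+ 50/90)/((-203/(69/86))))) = 2430667933/37628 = 64597.32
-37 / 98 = -0.38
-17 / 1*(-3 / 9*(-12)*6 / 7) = -408 / 7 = -58.29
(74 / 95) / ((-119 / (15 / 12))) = -37 / 4522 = -0.01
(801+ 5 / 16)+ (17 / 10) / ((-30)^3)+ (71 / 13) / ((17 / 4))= 23945496559 / 29835000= 802.60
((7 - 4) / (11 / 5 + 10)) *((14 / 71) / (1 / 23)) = 4830 / 4331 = 1.12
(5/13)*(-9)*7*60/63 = -300/13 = -23.08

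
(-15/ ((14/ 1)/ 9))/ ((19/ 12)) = -810/ 133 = -6.09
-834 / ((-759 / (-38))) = -10564 / 253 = -41.75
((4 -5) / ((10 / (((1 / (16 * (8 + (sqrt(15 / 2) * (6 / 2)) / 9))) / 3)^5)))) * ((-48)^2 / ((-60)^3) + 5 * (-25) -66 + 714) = -32709256501 / 4324040632387031040000 + 29673303421 * sqrt(30) / 41510790070915497984000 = -0.00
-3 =-3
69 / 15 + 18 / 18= 28 / 5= 5.60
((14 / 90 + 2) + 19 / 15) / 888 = 77 / 19980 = 0.00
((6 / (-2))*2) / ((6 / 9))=-9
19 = 19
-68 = -68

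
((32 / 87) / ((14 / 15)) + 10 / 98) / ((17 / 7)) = 705 / 3451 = 0.20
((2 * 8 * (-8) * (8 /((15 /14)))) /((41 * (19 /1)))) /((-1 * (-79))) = -14336 /923115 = -0.02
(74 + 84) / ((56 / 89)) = 7031 / 28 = 251.11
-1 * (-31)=31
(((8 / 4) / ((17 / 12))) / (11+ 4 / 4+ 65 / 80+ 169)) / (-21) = -128 / 346171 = -0.00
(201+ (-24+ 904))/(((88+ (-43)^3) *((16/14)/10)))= -1645/13812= -0.12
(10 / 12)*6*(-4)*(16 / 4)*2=-160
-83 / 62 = -1.34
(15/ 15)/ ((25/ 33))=33/ 25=1.32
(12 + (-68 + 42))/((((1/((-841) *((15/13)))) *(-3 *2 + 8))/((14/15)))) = 6339.85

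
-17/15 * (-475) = 1615/3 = 538.33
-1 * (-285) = 285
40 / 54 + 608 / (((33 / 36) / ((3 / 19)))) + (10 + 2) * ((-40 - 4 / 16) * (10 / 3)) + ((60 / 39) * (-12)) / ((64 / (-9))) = -23195897 / 15444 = -1501.94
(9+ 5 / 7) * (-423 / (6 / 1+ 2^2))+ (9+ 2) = -399.91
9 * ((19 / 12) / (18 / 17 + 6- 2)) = 969 / 344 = 2.82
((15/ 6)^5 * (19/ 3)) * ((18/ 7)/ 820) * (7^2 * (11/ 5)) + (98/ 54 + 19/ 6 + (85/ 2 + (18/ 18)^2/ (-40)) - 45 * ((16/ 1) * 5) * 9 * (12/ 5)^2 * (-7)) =1306624.54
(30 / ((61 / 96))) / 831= 960 / 16897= 0.06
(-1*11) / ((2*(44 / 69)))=-69 / 8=-8.62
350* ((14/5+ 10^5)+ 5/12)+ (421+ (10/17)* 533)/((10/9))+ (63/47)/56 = 3355971331207/95880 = 35001786.93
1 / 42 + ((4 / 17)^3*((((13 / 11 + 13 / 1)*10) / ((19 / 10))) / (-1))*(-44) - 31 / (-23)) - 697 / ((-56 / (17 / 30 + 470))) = 7094861615523 / 1202309360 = 5901.03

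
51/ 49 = 1.04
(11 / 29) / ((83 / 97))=0.44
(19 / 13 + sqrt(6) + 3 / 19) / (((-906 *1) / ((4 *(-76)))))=3200 / 5889 + 152 *sqrt(6) / 453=1.37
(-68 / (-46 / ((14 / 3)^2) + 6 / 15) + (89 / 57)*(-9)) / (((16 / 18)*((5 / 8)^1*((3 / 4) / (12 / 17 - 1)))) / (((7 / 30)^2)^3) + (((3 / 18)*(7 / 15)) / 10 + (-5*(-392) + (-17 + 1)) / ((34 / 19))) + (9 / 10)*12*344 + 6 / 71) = -52279625199582900 / 8101470297760330819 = -0.01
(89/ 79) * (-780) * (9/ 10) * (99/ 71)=-6185322/ 5609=-1102.75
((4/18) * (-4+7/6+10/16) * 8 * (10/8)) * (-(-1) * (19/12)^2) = -95665/7776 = -12.30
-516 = -516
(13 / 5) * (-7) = -91 / 5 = -18.20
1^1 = 1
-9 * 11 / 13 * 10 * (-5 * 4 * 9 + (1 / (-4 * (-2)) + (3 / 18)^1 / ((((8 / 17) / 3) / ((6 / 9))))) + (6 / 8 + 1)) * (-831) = -291917835 / 26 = -11227609.04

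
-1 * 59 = -59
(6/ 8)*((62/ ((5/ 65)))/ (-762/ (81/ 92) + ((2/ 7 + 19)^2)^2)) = 78375843/ 17823920614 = 0.00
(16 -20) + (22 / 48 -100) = -2485 / 24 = -103.54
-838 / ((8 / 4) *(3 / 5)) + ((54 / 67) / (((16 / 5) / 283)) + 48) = -931121 / 1608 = -579.06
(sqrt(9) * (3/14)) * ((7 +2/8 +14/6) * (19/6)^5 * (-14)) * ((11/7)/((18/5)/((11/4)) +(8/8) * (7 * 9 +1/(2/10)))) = -622.69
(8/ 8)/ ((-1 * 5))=-1/ 5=-0.20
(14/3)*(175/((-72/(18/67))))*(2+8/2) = -1225/67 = -18.28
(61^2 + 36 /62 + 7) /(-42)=-57793 /651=-88.78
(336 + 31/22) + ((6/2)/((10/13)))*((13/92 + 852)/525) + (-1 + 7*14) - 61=672518271/1771000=379.74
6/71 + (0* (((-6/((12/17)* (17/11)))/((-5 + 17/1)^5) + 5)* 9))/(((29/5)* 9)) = 6/71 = 0.08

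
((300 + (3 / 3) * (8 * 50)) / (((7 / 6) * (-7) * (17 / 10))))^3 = -216000000000 / 1685159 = -128177.82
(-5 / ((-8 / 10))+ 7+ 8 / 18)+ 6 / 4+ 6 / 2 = 655 / 36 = 18.19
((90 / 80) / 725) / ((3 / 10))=3 / 580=0.01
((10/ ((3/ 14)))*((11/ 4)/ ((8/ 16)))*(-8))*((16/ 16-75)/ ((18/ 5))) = 1139600/ 27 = 42207.41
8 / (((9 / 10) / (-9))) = -80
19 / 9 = 2.11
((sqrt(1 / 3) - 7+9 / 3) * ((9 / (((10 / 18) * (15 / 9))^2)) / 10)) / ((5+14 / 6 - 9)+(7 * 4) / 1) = -0.14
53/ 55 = 0.96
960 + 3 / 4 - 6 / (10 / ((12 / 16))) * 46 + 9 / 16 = 75249 / 80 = 940.61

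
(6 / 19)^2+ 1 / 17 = 973 / 6137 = 0.16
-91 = -91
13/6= 2.17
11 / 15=0.73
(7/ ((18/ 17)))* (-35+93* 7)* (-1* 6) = -24434.67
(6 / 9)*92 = 61.33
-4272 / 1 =-4272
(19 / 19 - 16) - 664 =-679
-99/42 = -33/14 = -2.36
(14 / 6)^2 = 49 / 9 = 5.44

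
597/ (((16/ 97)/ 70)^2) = 6881036925/ 64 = 107516201.95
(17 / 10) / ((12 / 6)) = 17 / 20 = 0.85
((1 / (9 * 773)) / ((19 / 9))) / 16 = 1 / 234992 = 0.00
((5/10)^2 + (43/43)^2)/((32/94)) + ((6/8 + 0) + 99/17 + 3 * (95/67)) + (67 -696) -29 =-46908639/72896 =-643.50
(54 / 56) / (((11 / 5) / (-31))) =-4185 / 308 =-13.59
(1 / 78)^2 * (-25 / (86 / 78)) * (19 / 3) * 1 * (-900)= 11875 / 559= 21.24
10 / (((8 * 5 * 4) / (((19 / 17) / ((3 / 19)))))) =361 / 816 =0.44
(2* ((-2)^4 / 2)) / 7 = 16 / 7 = 2.29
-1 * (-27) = 27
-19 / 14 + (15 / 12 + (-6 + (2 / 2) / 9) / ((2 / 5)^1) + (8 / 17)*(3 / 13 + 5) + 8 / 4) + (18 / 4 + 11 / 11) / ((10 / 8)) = -97753 / 16380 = -5.97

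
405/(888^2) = 45/87616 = 0.00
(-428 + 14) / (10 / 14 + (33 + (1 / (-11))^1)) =-12.31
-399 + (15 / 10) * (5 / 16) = -12753 / 32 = -398.53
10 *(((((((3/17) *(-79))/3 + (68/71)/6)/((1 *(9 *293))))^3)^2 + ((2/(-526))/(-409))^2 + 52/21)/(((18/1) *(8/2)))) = 380024974253558770421028046031279713972246319068341025/1104995694329472878358902223547216611039738443108147646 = 0.34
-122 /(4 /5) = -305 /2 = -152.50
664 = 664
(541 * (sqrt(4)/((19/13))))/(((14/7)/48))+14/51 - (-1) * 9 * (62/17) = 17248856/969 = 17800.68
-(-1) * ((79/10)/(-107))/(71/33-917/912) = -396264/6150895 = -0.06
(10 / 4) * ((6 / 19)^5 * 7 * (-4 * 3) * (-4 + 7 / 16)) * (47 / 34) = 7195230 / 2215457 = 3.25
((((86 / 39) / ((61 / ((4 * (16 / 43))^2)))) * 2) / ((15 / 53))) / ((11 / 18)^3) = 562692096 / 226928845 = 2.48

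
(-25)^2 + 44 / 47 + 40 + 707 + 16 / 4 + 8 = 65092 / 47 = 1384.94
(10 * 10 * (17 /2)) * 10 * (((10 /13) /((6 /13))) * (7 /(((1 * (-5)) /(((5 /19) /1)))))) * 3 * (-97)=28857500 /19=1518815.79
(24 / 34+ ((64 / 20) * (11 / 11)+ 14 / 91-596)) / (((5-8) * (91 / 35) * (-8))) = -327047 / 34476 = -9.49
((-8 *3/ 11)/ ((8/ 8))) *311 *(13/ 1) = -97032/ 11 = -8821.09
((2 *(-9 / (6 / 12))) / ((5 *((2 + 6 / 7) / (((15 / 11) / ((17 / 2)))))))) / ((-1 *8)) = 189 / 3740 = 0.05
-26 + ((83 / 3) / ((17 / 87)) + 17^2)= 6878 / 17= 404.59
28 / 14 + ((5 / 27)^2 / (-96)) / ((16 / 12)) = 186599 / 93312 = 2.00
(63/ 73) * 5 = 315/ 73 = 4.32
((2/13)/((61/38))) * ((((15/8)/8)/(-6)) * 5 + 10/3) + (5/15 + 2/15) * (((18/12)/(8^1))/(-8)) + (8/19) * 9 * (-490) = -53707533107/28928640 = -1856.55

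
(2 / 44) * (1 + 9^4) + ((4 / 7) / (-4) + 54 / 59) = 1358562 / 4543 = 299.05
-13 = -13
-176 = -176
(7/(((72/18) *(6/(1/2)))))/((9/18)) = 7/24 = 0.29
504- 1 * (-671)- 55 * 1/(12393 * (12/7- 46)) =902830127/768366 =1175.00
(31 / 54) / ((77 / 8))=0.06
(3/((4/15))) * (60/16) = 42.19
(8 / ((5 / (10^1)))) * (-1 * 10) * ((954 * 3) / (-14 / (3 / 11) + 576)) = -686880 / 787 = -872.78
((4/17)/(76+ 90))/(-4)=-1/2822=-0.00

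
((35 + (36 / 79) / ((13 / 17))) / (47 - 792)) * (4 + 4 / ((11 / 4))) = -438684 / 1683253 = -0.26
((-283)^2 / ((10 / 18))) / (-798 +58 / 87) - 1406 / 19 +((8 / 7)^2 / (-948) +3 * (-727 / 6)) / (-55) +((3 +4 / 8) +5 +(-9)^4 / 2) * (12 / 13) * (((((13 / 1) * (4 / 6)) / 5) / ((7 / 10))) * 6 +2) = 77811314251639 / 1527806280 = 50930.09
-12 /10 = -6 /5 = -1.20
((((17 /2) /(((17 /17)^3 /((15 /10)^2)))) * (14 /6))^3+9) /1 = 45503901 /512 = 88874.81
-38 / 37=-1.03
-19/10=-1.90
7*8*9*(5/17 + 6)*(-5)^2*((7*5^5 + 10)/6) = 4917559500/17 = 289268205.88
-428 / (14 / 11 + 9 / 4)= -18832 / 155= -121.50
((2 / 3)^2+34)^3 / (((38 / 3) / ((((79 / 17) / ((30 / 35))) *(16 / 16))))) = 4118605750 / 235467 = 17491.22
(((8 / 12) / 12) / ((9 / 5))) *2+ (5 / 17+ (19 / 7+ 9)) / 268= 275209 / 2583252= 0.11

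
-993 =-993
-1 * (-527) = 527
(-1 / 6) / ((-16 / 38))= 19 / 48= 0.40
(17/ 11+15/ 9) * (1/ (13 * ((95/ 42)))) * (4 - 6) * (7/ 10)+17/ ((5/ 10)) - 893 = -58357963/ 67925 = -859.15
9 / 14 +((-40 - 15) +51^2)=35653 / 14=2546.64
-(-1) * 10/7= 10/7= 1.43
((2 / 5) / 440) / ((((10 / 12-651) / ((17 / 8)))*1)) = -51 / 17164400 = -0.00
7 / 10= 0.70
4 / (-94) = -2 / 47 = -0.04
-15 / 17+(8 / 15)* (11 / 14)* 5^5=467185 / 357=1308.64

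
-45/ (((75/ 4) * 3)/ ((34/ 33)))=-136/ 165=-0.82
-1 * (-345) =345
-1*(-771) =771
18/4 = 9/2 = 4.50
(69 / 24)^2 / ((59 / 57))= 30153 / 3776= 7.99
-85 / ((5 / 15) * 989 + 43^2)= -255 / 6536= -0.04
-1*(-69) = 69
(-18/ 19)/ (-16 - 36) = 0.02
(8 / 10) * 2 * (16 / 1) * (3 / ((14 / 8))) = 43.89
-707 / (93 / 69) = -16261 / 31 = -524.55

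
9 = 9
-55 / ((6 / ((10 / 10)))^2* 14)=-55 / 504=-0.11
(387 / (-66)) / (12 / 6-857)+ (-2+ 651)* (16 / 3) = 7234201 / 2090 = 3461.34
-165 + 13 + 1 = -151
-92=-92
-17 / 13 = -1.31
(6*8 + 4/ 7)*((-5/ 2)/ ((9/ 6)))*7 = -1700/ 3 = -566.67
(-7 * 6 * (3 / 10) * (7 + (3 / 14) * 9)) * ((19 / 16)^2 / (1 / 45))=-3655125 / 512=-7138.92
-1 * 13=-13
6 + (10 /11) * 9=156 /11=14.18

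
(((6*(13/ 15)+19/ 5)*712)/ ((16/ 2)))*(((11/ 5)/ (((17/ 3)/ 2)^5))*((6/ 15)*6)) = 23.16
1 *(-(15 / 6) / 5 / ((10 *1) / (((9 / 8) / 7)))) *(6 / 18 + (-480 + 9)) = 1059 / 280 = 3.78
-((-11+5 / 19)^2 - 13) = -36923 / 361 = -102.28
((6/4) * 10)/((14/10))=10.71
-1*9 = -9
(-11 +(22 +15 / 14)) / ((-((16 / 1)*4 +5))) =-0.17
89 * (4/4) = 89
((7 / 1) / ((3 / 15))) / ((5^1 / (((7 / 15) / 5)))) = 49 / 75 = 0.65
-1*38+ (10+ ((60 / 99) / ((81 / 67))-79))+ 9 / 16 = -4530679 / 42768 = -105.94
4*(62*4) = 992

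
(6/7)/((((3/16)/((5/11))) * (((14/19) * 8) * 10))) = 19/539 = 0.04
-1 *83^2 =-6889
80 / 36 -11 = -79 / 9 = -8.78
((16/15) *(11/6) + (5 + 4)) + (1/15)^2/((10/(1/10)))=27389/2500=10.96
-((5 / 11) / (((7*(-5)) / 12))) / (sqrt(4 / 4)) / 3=4 / 77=0.05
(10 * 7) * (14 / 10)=98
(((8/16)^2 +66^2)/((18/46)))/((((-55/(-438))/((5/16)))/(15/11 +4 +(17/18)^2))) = 652275339625/3763584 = 173312.28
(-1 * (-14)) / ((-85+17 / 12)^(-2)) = 97806.43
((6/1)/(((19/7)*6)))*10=70/19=3.68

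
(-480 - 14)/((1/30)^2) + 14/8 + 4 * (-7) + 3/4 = -889251/2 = -444625.50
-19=-19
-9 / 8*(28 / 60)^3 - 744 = -2232343 / 3000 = -744.11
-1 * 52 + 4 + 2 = -46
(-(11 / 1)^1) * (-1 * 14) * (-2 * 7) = -2156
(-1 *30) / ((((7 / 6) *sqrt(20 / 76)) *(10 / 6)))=-108 *sqrt(95) / 35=-30.08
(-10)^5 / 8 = -12500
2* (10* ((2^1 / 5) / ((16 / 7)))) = 7 / 2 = 3.50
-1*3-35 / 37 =-146 / 37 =-3.95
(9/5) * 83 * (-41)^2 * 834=1047259638/5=209451927.60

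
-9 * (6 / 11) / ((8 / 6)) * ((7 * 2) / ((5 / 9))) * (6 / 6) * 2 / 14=-729 / 55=-13.25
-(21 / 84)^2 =-0.06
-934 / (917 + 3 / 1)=-467 / 460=-1.02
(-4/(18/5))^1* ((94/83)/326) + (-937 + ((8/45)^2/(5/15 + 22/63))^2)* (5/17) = -1186621803959959/4305727702125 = -275.59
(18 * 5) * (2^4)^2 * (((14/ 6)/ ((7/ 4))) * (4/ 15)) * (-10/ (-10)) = 8192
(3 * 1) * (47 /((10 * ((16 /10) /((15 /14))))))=2115 /224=9.44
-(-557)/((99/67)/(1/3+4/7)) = 341.06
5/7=0.71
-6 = -6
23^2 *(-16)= -8464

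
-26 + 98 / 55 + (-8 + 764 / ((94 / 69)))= 528.59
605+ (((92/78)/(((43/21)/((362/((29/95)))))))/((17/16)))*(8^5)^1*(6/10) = 3483613796759/275587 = 12640704.38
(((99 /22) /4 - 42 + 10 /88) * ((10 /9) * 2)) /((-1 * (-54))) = -17935 /10692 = -1.68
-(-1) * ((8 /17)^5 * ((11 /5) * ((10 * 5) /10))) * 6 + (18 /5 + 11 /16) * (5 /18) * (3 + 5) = 564867719 /51114852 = 11.05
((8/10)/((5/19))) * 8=608/25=24.32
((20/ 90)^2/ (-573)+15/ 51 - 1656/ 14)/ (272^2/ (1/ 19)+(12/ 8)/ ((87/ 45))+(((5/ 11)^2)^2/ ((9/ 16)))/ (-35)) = -553396912243802/ 6592907529682934751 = -0.00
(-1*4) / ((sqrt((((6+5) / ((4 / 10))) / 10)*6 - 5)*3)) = -4*sqrt(46) / 69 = -0.39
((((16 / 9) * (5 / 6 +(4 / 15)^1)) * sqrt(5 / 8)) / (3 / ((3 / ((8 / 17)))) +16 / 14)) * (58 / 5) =11.12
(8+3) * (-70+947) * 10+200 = 96670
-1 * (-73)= 73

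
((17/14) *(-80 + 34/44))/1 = -96.20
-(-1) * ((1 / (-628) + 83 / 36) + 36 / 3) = 40423 / 2826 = 14.30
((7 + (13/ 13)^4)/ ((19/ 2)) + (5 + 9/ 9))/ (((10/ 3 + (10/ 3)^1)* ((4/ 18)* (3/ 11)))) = 1287/ 76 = 16.93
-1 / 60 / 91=-1 / 5460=-0.00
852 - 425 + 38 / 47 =20107 / 47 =427.81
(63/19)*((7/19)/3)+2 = 2.41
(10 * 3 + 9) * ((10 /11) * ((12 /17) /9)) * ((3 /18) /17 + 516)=13684580 /9537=1434.89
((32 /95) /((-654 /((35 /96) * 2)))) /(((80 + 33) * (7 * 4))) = -1 /8424828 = -0.00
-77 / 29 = -2.66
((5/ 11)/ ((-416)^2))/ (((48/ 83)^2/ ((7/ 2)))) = 241115/ 8771862528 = 0.00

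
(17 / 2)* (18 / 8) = 153 / 8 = 19.12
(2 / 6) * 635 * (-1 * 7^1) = -4445 / 3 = -1481.67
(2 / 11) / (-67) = -2 / 737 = -0.00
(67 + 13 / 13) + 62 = 130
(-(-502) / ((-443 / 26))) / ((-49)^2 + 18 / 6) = -3263 / 266243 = -0.01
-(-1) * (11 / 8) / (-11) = -1 / 8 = -0.12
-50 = -50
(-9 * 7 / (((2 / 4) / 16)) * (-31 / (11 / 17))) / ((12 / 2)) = 177072 / 11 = 16097.45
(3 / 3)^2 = 1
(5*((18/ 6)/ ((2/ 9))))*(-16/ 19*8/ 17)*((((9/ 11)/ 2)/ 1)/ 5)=-7776/ 3553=-2.19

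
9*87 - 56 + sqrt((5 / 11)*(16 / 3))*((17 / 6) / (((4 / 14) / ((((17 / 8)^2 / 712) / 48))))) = 34391*sqrt(165) / 216539136 + 727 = 727.00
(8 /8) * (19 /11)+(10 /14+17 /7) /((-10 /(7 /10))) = 1.51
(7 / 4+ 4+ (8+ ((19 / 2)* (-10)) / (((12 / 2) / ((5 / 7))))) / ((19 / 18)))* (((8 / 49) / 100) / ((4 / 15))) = 4173 / 260680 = 0.02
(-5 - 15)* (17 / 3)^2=-5780 / 9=-642.22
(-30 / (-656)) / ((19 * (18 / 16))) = 5 / 2337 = 0.00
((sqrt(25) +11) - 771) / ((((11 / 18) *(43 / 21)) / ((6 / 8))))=-428085 / 946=-452.52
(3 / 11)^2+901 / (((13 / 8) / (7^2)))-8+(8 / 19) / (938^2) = 178553679393281 / 6573974407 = 27160.69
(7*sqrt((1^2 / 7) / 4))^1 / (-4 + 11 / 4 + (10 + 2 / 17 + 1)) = 0.13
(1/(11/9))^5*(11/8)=59049/117128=0.50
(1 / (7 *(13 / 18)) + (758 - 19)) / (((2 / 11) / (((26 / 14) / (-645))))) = -11.71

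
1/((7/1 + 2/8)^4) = 256/707281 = 0.00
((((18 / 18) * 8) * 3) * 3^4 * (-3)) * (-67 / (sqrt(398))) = 195372 * sqrt(398) / 199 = 19586.23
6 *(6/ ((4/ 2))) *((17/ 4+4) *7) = 2079/ 2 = 1039.50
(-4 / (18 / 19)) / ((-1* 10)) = 19 / 45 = 0.42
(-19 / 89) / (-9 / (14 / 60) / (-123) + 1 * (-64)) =287 / 85618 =0.00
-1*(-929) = 929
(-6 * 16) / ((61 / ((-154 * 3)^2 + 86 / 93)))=-635212096 / 1891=-335913.32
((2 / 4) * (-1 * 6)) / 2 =-3 / 2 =-1.50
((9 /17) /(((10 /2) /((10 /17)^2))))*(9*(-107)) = -173340 /4913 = -35.28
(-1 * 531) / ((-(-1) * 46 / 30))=-346.30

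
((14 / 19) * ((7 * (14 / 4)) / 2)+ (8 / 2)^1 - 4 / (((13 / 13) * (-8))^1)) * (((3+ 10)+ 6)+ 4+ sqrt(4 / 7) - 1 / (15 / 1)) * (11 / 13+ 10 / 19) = 174246 * sqrt(7) / 32851+ 9990104 / 23465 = 439.78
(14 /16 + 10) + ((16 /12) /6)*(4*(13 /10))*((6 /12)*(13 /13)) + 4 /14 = 29581 /2520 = 11.74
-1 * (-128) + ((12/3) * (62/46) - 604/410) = 621994/4715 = 131.92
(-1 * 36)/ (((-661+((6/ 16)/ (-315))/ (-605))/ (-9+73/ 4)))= 169230600/ 335920199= 0.50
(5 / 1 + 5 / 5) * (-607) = -3642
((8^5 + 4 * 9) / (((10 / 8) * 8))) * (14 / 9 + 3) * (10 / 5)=29888.09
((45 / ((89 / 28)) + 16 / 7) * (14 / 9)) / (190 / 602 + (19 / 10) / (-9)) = 61668880 / 251959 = 244.76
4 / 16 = 1 / 4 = 0.25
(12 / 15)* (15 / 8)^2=45 / 16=2.81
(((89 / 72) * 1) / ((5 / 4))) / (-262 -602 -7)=-0.00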